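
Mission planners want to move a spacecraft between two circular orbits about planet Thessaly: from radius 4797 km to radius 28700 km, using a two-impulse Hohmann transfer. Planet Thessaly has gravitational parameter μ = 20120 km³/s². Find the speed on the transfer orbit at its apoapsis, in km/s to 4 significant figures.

The Hohmann ellipse has a_t = (r₁ + r₂)/2 = 16748.5 km.
At apoapsis, r = 28700 km.
Applying v² = μ(2/r − 1/a_t): v = 0.4481 km/s.

v = 0.4481 km/s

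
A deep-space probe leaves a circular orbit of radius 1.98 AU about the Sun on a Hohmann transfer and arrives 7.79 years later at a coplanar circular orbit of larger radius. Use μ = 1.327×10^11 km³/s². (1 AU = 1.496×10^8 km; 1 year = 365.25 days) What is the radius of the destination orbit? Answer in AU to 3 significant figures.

r₂ = 10.5 AU

In km: r₁ = 1.98 × 1.496×10^8 = 2.96208×10^8 km.
Transfer time t = 7.79 years × 365.25 × 86400 s = 2.45833704×10^8 s, and t = π√(a_t³/μ).
So a_t = (μ t²/π²)^(1/3) = (1.327×10^11 × (2.45833704×10^8)² / π²)^(1/3) = 9.3315×10^8 km.
Since a_t = (r₁ + r₂)/2, r₂ = 2a_t − r₁ = 2×9.3315×10^8 − 2.96208×10^8 = 1.570092×10^9 km.
In AU: r₂ = 1.570092×10^9 / 1.496×10^8 = 10.5 AU.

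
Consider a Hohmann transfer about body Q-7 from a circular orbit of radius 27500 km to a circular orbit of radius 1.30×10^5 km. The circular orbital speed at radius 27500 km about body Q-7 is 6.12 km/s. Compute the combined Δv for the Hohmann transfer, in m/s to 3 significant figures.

From the circular-orbit relation v² = μ/r at r = 27500 km: μ = v²r = (6.12)² × 27500 = 1.03000×10^6 km³/s².
Transfer-ellipse semi-major axis a_t = (r₁ + r₂)/2 = (27500 + 1.300×10^5)/2 = 78750 km.
Circular speed at r₁: v₁ = √(μ/r₁) = √(1.03000×10^6/27500) = 6.1200 km/s.
On the transfer ellipse at r₁, vis-viva gives v_p = √[μ(2/r₁ − 1/a_t)] = 7.8632 km/s.
First burn Δv₁ = |v_p − v₁| = 1.7432 km/s.
Circular speed at r₂: v₂ = √(μ/r₂) = 2.8148 km/s.
Transfer-orbit speed at r₂: v_a = √[μ(2/r₂ − 1/a_t)] = 1.6634 km/s.
Second burn Δv₂ = |v₂ − v_a| = 1.1514 km/s.
Total Δv = Δv₁ + Δv₂ = 2.895 km/s.

Δv = 2890 m/s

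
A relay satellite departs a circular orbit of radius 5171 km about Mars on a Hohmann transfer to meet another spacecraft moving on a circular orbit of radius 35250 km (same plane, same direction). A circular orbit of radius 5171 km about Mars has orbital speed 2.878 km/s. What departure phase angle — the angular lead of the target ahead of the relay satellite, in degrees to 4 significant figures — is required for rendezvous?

From the circular-orbit relation v² = μ/r at r = 5171 km: μ = v²r = (2.878)² × 5171 = 42830.8 km³/s².
Transfer-ellipse semi-major axis a_t = (r₁ + r₂)/2 = (5171 + 35250)/2 = 20210.5 km.
Transfer time t = π√(a_t³/μ) = 43615 s.
The target's mean motion on its circular orbit is ω₂ = √(μ/r₂³) = 3.1271×10^-5 rad/s.
Angle swept by the target during transfer: ω₂·t = 1.36388 rad = 78.14°.
Arrival is 180° from departure on the ellipse, so φ = 180° − 78.14° = 101.9°.

φ = 101.9°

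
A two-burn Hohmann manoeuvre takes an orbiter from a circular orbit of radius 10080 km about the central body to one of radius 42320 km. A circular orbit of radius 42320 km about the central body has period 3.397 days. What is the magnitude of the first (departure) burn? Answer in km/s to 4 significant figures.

From Kepler's third law T² = 4π²r³/μ at r = 42320 km, T = 3.397 days = 3.397 × 86400 s = 2.935008×10^5 s: μ = 4π²r³/T² = 34735.9 km³/s².
The Hohmann ellipse has a_t = (r₁ + r₂)/2 = 26200 km.
Circular speed at r = 10080 km: v_c = √(μ/r) = 1.85635 km/s.
Vis-viva on the transfer ellipse at r = 10080 km gives v_t = √[μ(2/r − 1/a_t)] = 2.35929 km/s.
Δv₁ = |v_t − v_c| = |2.35929 − 1.85635| = 0.5029 km/s.

Δv₁ = 0.5029 km/s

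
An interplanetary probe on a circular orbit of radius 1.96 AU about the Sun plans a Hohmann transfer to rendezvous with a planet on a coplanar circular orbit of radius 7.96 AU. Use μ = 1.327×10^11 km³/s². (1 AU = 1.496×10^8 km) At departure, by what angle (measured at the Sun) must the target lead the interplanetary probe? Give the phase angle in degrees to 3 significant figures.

φ = 91.5°

In km: r₁ = 1.96 × 1.496×10^8 = 2.93216×10^8 km; r₂ = 7.96 × 1.496×10^8 = 1.190816×10^9 km.
Semi-major axis of the transfer orbit: a_t = (2.93216×10^8 + 1.190816×10^9)/2 = 7.42016×10^8 km.
Transfer time t = π√(a_t³/μ) = 1.74315×10^8 s.
The target's mean motion on its circular orbit is ω₂ = √(μ/r₂³) = 8.86479×10^-9 rad/s.
Angle swept by the target during transfer: ω₂·t = 1.5453 rad = 88.54°.
Arrival is 180° from departure on the ellipse, so φ = 180° − 88.54° = 91.5°.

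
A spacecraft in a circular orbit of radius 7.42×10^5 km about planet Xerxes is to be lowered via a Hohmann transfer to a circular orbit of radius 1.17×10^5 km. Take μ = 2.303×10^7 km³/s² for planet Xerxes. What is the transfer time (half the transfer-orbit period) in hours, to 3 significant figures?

t = 51.2 hours

Transfer-ellipse semi-major axis a_t = (r₁ + r₂)/2 = (7.420×10^5 + 1.170×10^5)/2 = 4.295×10^5 km.
Half the transfer-orbit period gives t = π√(a_t³/μ) = 1.843×10^5 s.
Converting: 1.843×10^5 s ÷ 3600 s/hour = 51.2 hours.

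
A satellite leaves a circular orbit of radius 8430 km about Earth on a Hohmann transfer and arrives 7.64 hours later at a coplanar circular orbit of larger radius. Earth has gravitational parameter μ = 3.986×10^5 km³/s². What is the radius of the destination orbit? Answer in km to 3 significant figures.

Transfer time t = 7.64 hours = 27504 s, and t = π√(a_t³/μ).
So a_t = (μ t²/π²)^(1/3) = (3.986×10^5 × (27504)² / π²)^(1/3) = 31261 km.
Since a_t = (r₁ + r₂)/2, r₂ = 2a_t − r₁ = 2×31261 − 8430 = 54092 km.

r₂ = 54100 km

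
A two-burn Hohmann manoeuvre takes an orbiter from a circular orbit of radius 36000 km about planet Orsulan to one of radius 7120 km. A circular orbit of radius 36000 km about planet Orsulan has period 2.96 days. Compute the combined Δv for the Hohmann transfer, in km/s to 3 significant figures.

From Kepler's third law T² = 4π²r³/μ at r = 36000 km, T = 2.96 days = 2.96 × 86400 s = 2.55744×10^5 s: μ = 4π²r³/T² = 28161.5 km³/s².
Semi-major axis of the transfer orbit: a_t = (36000 + 7120)/2 = 21560 km.
Circular speed at r₁: v₁ = √(μ/r₁) = √(28161.5/36000) = 0.8845 km/s.
On the transfer ellipse at r₁, vis-viva gives v_a = √[μ(2/r₁ − 1/a_t)] = 0.5083 km/s.
First burn Δv₁ = |v_a − v₁| = 0.3762 km/s.
Circular speed at r₂: v₂ = √(μ/r₂) = 1.9888 km/s.
Transfer-orbit speed at r₂: v_p = √[μ(2/r₂ − 1/a_t)] = 2.5699 km/s.
Second burn Δv₂ = |v₂ − v_p| = 0.5811 km/s.
Δv = Δv₁ + Δv₂ = 0.3762 + 0.5811 = 0.9573 km/s.

Δv = 0.957 km/s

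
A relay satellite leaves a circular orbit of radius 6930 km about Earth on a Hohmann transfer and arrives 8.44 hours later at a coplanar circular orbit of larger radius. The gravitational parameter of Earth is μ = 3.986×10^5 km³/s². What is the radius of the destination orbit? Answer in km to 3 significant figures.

Transfer time t = 8.44 hours = 30384 s, and t = π√(a_t³/μ).
So a_t = (μ t²/π²)^(1/3) = (3.986×10^5 × (30384)² / π²)^(1/3) = 33407 km.
Since a_t = (r₁ + r₂)/2, r₂ = 2a_t − r₁ = 2×33407 − 6930 = 59884 km.

r₂ = 59900 km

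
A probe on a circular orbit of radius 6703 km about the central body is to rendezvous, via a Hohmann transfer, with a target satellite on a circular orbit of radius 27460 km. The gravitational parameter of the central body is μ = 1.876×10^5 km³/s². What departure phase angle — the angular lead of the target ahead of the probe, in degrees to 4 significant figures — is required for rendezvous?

φ = 91.69°

The Hohmann ellipse has a_t = (r₁ + r₂)/2 = 17081.5 km.
Transfer time t = π√(a_t³/μ) = 16193 s.
The target's mean motion on its circular orbit is ω₂ = √(μ/r₂³) = 9.5184×10^-5 rad/s.
Angle swept by the target during transfer: ω₂·t = 1.5413 rad = 88.31°.
Arrival is 180° from departure on the ellipse, so φ = 180° − 88.31° = 91.69°.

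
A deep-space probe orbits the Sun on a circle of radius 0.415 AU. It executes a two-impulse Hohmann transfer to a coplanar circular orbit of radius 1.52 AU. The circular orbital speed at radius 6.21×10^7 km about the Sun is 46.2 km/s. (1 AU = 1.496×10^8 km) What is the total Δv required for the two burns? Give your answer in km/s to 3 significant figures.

Δv = 20.0 km/s

From the circular-orbit relation v² = μ/r at r = 6.21×10^7 km: μ = v²r = (46.2)² × 6.21×10^7 = 1.32549×10^11 km³/s².
In km: r₁ = 0.415 × 1.496×10^8 = 6.2084×10^7 km; r₂ = 1.52 × 1.496×10^8 = 2.27392×10^8 km.
Transfer-ellipse semi-major axis a_t = (r₁ + r₂)/2 = (6.2084×10^7 + 2.27392×10^8)/2 = 1.44738×10^8 km.
Circular speed at r₁: v₁ = √(μ/r₁) = √(1.32549×10^11/6.2084×10^7) = 46.21 km/s.
Transfer-orbit speed at r₁ (vis-viva equation): v_p = √[μ(2/r₁ − 1/a_t)] = 57.92 km/s.
First burn Δv₁ = |v_p − v₁| = 11.71 km/s.
Circular speed at r₂: v₂ = √(μ/r₂) = 24.143 km/s.
Transfer-orbit speed at r₂: v_a = √[μ(2/r₂ − 1/a_t)] = 15.812 km/s.
Second burn Δv₂ = |v₂ − v_a| = 8.331 km/s.
Total Δv = Δv₁ + Δv₂ = 20.04 km/s.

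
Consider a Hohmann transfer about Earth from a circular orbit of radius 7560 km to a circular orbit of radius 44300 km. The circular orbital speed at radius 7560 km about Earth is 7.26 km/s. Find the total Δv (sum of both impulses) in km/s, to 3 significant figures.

From the circular-orbit relation v² = μ/r at r = 7560 km: μ = v²r = (7.26)² × 7560 = 3.98469×10^5 km³/s².
The Hohmann ellipse has a_t = (r₁ + r₂)/2 = 25930 km.
Circular speed at r₁: v₁ = √(μ/r₁) = √(3.98469×10^5/7560) = 7.260 km/s.
On the transfer ellipse at r₁, vis-viva equation gives v_p = √[μ(2/r₁ − 1/a_t)] = 9.489 km/s.
First burn Δv₁ = |v_p − v₁| = 2.229 km/s.
At r₂, v₂ = √(μ/r₂) = 2.999 km/s.
Transfer-orbit speed at r₂: v_a = √[μ(2/r₂ − 1/a_t)] = 1.619 km/s.
Second burn Δv₂ = |v₂ − v_a| = 1.380 km/s.
Δv = Δv₁ + Δv₂ = 2.229 + 1.380 = 3.609 km/s.

Δv = 3.61 km/s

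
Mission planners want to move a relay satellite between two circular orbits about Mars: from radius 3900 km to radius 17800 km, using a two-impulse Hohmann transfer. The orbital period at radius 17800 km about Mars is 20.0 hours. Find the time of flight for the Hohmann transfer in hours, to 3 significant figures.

t = 4.76 hours

From Kepler's third law T² = 4π²r³/μ at r = 17800 km, T = 20.0 hours = 20.0 × 3600 s = 72000 s: μ = 4π²r³/T² = 42949.2 km³/s².
Transfer-ellipse semi-major axis a_t = (r₁ + r₂)/2 = (3900 + 17800)/2 = 10850 km.
By Kepler's third law the transfer-orbit period is T = 2π√(a_t³/μ), so t = T/2 = 17130 s.
Converting: 17130 s ÷ 3600 s/hour = 4.76 hours.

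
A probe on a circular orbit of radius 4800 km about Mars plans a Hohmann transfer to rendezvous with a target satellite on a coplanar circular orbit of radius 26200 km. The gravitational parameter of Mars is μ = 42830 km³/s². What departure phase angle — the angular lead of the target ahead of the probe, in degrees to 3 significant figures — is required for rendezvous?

φ = 98.1°

Transfer-ellipse semi-major axis a_t = (r₁ + r₂)/2 = (4800 + 26200)/2 = 15500 km.
Transfer time t = π√(a_t³/μ) = 29293.6 s.
The target's mean motion on its circular orbit is ω₂ = √(μ/r₂³) = 4.88003×10^-5 rad/s.
Angle swept by the target during transfer: ω₂·t = 1.42954 rad = 81.91°.
Arrival is 180° from departure on the ellipse, so φ = 180° − 81.91° = 98.1°.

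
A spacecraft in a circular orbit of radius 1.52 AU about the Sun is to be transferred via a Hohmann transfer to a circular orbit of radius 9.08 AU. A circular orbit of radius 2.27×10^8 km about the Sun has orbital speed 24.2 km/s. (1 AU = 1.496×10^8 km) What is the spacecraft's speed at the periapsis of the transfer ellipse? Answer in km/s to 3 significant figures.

v = 31.6 km/s

From the circular-orbit relation v² = μ/r at r = 2.27×10^8 km: μ = v²r = (24.2)² × 2.27×10^8 = 1.32940×10^11 km³/s².
In km: r₁ = 1.52 × 1.496×10^8 = 2.27392×10^8 km; r₂ = 9.08 × 1.496×10^8 = 1.358368×10^9 km.
The Hohmann ellipse has a_t = (r₁ + r₂)/2 = 7.9288×10^8 km.
The periapsis of the transfer ellipse is at r = 2.27392×10^8 km.
From the vis-viva equation, v = √[μ(2/r − 1/a_t)] = 31.65 km/s.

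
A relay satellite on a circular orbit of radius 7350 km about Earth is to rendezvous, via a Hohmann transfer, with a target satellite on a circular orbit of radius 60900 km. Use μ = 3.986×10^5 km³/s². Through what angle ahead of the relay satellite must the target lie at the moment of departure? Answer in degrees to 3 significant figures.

φ = 104°

Semi-major axis of the transfer orbit: a_t = (7350 + 60900)/2 = 34125 km.
Transfer time t = π√(a_t³/μ) = 31368.245 s.
The target's mean motion on its circular orbit is ω₂ = √(μ/r₂³) = 4.2009035×10^-5 rad/s.
Angle swept by the target during transfer: ω₂·t = 1.3177497 rad = 75.501°.
Arrival is 180° from departure on the ellipse, so φ = 180° − 75.501° = 104°.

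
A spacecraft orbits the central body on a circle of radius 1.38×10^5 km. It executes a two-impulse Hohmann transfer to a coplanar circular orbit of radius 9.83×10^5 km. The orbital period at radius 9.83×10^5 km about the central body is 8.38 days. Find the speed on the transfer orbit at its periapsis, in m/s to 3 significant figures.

v = 30200 m/s

From Kepler's third law T² = 4π²r³/μ at r = 9.83×10^5 km, T = 8.38 days = 8.38 × 86400 s = 7.24032×10^5 s: μ = 4π²r³/T² = 7.15327×10^7 km³/s².
Semi-major axis of the transfer orbit: a_t = (1.380×10^5 + 9.830×10^5)/2 = 5.605×10^5 km.
The periapsis of the transfer ellipse is at r = 1.380×10^5 km.
Applying v² = μ(2/r − 1/a_t): v = 30.15 km/s.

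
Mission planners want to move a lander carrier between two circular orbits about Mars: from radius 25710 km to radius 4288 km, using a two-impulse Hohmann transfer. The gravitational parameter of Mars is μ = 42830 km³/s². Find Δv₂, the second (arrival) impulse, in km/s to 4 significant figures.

Δv₂ = 0.9773 km/s

Semi-major axis of the transfer orbit: a_t = (25710 + 4288)/2 = 14999 km.
On the circular orbit at r = 4288 km, v_c = √(μ/r) = 3.16043 km/s.
Vis-viva on the transfer ellipse at r = 4288 km gives v_t = √[μ(2/r − 1/a_t)] = 4.13777 km/s.
Δv₂ = |v_t − v_c| = |4.13777 − 3.16043| = 0.9773 km/s.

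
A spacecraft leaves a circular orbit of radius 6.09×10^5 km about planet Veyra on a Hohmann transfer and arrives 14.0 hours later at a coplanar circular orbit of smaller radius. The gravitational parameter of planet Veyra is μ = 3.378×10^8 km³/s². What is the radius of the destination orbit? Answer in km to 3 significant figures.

Transfer time t = 14.0 hours = 50400 s, and t = π√(a_t³/μ).
So a_t = (μ t²/π²)^(1/3) = (3.378×10^8 × (50400)² / π²)^(1/3) = 4.4300×10^5 km.
Since a_t = (r₁ + r₂)/2, r₂ = 2a_t − r₁ = 2×4.4300×10^5 − 6.090×10^5 = 2.770×10^5 km.

r₂ = 2.77×10^5 km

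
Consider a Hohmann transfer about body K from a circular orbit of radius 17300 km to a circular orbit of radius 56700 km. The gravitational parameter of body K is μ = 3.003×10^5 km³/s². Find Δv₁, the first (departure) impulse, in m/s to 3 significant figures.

Δv₁ = 991 m/s

Transfer-ellipse semi-major axis a_t = (r₁ + r₂)/2 = (17300 + 56700)/2 = 37000 km.
Circular speed at r = 17300 km: v_c = √(μ/r) = 4.16634 km/s.
Vis-viva on the transfer ellipse at r = 17300 km gives v_t = √[μ(2/r − 1/a_t)] = 5.15757 km/s.
Δv₁ = |v_t − v_c| = |5.15757 − 4.16634| = 0.9912 km/s.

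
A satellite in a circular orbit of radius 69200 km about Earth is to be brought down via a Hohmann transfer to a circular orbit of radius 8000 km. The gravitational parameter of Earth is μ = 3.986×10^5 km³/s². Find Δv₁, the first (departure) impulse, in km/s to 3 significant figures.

Semi-major axis of the transfer orbit: a_t = (69200 + 8000)/2 = 38600 km.
Circular speed at r = 69200 km: v_c = √(μ/r) = 2.400 km/s.
Transfer-orbit speed at the same r (vis-viva, a = a_t): v_t = √[μ(2/r − 1/a_t)] = 1.093 km/s.
Δv₁ = |v_t − v_c| = |1.093 − 2.400| = 1.307 km/s.

Δv₁ = 1.31 km/s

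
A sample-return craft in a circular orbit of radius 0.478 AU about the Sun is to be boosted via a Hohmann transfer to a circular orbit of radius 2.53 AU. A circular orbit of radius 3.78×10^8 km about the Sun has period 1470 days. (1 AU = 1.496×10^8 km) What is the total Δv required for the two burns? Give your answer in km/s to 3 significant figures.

Δv = 20.9 km/s

From Kepler's third law T² = 4π²r³/μ at r = 3.78×10^8 km, T = 1470 days = 1470 × 86400 s = 1.27008×10^8 s: μ = 4π²r³/T² = 1.32182×10^11 km³/s².
In km: r₁ = 0.478 × 1.496×10^8 = 7.15088×10^7 km; r₂ = 2.53 × 1.496×10^8 = 3.78488×10^8 km.
Semi-major axis of the transfer orbit: a_t = (7.15088×10^7 + 3.78488×10^8)/2 = 2.249984×10^8 km.
Circular speed at r₁: v₁ = √(μ/r₁) = √(1.32182×10^11/7.15088×10^7) = 42.99 km/s.
On the transfer ellipse at r₁, vis-viva gives v_p = √[μ(2/r₁ − 1/a_t)] = 55.76 km/s.
First burn Δv₁ = |v_p − v₁| = 12.77 km/s.
Circular speed at r₂: v₂ = √(μ/r₂) = 18.688 km/s.
Transfer-orbit speed at r₂: v_a = √[μ(2/r₂ − 1/a_t)] = 10.535 km/s.
Second burn Δv₂ = |v₂ − v_a| = 8.153 km/s.
Total Δv = Δv₁ + Δv₂ = 20.92 km/s.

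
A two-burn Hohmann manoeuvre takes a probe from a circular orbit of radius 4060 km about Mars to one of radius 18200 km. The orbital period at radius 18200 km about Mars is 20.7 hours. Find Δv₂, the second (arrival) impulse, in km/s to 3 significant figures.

Δv₂ = 0.608 km/s

From Kepler's third law T² = 4π²r³/μ at r = 18200 km, T = 20.7 hours = 20.7 × 3600 s = 74520 s: μ = 4π²r³/T² = 42857.6 km³/s².
Transfer-ellipse semi-major axis a_t = (r₁ + r₂)/2 = (4060 + 18200)/2 = 11130 km.
Circular speed at r = 18200 km: v_c = √(μ/r) = 1.5345 km/s.
Transfer-orbit speed at the same r (vis-viva, a = a_t): v_t = √[μ(2/r − 1/a_t)] = 0.92682 km/s.
Δv₂ = |v_t − v_c| = |0.92682 − 1.5345| = 0.6077 km/s.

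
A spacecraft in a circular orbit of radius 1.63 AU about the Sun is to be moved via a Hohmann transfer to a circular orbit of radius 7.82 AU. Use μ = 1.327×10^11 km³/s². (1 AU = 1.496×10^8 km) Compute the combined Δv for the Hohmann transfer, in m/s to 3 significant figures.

Δv = 11100 m/s

In km: r₁ = 1.63 × 1.496×10^8 = 2.43848×10^8 km; r₂ = 7.82 × 1.496×10^8 = 1.169872×10^9 km.
Semi-major axis of the transfer orbit: a_t = (2.43848×10^8 + 1.169872×10^9)/2 = 7.0686×10^8 km.
At r₁ the circular-orbit speed is v₁ = √(μ/r₁) = 23.328 km/s.
Transfer-orbit speed at r₁ (v² = μ(2/r − 1/a)): v_p = √[μ(2/r₁ − 1/a_t)] = 30.011 km/s.
First burn Δv₁ = |v_p − v₁| = 6.683 km/s.
Circular speed at r₂: v₂ = √(μ/r₂) = 10.65 km/s.
Transfer-orbit speed at r₂: v_a = √[μ(2/r₂ − 1/a_t)] = 6.255 km/s.
Second burn Δv₂ = |v₂ − v_a| = 4.395 km/s.
Δv = Δv₁ + Δv₂ = 6.683 + 4.395 = 11.08 km/s.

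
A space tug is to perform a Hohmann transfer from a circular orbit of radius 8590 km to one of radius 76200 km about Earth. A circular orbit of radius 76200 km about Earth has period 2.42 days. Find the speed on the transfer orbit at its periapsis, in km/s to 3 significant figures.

From Kepler's third law T² = 4π²r³/μ at r = 76200 km, T = 2.42 days = 2.42 × 86400 s = 2.09088×10^5 s: μ = 4π²r³/T² = 3.99546×10^5 km³/s².
Transfer-ellipse semi-major axis a_t = (r₁ + r₂)/2 = (8590 + 76200)/2 = 42395 km.
The periapsis of the transfer ellipse is at r = 8590 km.
Vis-viva: v = √[μ(2/r − 1/a_t)] = √[3.99546×10^5 × (2/8590 − 1/42395)] = 9.143 km/s.

v = 9.14 km/s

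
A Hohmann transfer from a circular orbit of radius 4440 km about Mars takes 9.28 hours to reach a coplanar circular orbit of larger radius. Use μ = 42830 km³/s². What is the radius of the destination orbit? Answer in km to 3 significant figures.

r₂ = 29400 km

Transfer time t = 9.28 hours = 33408 s, and t = π√(a_t³/μ).
So a_t = (μ t²/π²)^(1/3) = (42830 × (33408)² / π²)^(1/3) = 16919 km.
Since a_t = (r₁ + r₂)/2, r₂ = 2a_t − r₁ = 2×16919 − 4440 = 29398 km.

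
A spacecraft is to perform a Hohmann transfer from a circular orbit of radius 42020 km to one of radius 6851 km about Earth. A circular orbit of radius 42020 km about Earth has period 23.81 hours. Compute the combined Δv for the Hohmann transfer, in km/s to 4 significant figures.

Δv = 3.824 km/s

From Kepler's third law T² = 4π²r³/μ at r = 42020 km, T = 23.81 hours = 23.81 × 3600 s = 85716 s: μ = 4π²r³/T² = 3.98661×10^5 km³/s².
Semi-major axis of the transfer orbit: a_t = (42020 + 6851)/2 = 24435.5 km.
At r₁ the circular-orbit speed is v₁ = √(μ/r₁) = 3.080 km/s.
On the transfer ellipse at r₁, vis-viva gives v_a = √[μ(2/r₁ − 1/a_t)] = 1.631 km/s.
First burn Δv₁ = |v_a − v₁| = 1.449 km/s.
At r₂, v₂ = √(μ/r₂) = 7.6283 km/s.
Transfer-orbit speed at r₂: v_p = √[μ(2/r₂ − 1/a_t)] = 10.003 km/s.
Second burn Δv₂ = |v₂ − v_p| = 2.375 km/s.
Δv = Δv₁ + Δv₂ = 1.449 + 2.375 = 3.824 km/s.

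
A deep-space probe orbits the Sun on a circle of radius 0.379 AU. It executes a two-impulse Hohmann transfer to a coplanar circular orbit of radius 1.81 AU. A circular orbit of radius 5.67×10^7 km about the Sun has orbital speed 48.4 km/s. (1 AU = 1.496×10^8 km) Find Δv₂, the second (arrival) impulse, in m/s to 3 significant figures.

From the circular-orbit relation v² = μ/r at r = 5.67×10^7 km: μ = v²r = (48.4)² × 5.67×10^7 = 1.32823×10^11 km³/s².
In km: r₁ = 0.379 × 1.496×10^8 = 5.66984×10^7 km; r₂ = 1.81 × 1.496×10^8 = 2.70776×10^8 km.
Semi-major axis of the transfer orbit: a_t = (5.66984×10^7 + 2.70776×10^8)/2 = 1.637372×10^8 km.
Circular speed at r = 2.70776×10^8 km: v_c = √(μ/r) = 22.148 km/s.
Vis-viva on the transfer ellipse at r = 2.70776×10^8 km gives v_t = √[μ(2/r − 1/a_t)] = 13.033 km/s.
Δv₂ = |v_t − v_c| = |13.033 − 22.148| = 9.115 km/s.

Δv₂ = 9110 m/s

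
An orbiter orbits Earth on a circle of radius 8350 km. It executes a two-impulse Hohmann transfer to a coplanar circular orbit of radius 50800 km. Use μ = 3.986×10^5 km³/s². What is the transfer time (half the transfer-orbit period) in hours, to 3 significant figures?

t = 7.03 hours

The Hohmann ellipse has a_t = (r₁ + r₂)/2 = 29575 km.
Transfer time t = π√(a_t³/μ) = π√((29575)³ / 3.986×10^5) = 25310 s.
Converting: 25310 s ÷ 3600 s/hour = 7.03 hours.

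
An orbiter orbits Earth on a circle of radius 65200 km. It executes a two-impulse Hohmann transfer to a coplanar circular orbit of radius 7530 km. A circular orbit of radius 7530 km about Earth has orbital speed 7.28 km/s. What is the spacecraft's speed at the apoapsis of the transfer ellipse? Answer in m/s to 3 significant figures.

v = 1130 m/s

From the circular-orbit relation v² = μ/r at r = 7530 km: μ = v²r = (7.28)² × 7530 = 3.99078×10^5 km³/s².
Semi-major axis of the transfer orbit: a_t = (65200 + 7530)/2 = 36365 km.
At apoapsis, r = 65200 km.
Applying v² = μ(2/r − 1/a_t): v = 1.126 km/s.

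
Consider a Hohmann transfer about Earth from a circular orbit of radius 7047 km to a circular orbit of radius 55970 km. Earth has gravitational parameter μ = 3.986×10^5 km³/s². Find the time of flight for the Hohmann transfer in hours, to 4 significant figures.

t = 7.731 hours

The Hohmann ellipse has a_t = (r₁ + r₂)/2 = 31508.5 km.
Half the transfer-orbit period gives t = π√(a_t³/μ) = 27830 s.
Converting: 27830 s ÷ 3600 s/hour = 7.731 hours.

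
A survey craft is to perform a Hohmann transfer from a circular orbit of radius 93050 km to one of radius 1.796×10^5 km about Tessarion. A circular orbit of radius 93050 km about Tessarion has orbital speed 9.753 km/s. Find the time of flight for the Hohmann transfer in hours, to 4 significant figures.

t = 14.76 hours

From the circular-orbit relation v² = μ/r at r = 93050 km: μ = v²r = (9.753)² × 93050 = 8.85101×10^6 km³/s².
Transfer-ellipse semi-major axis a_t = (r₁ + r₂)/2 = (93050 + 1.796×10^5)/2 = 1.36325×10^5 km.
Half the transfer-orbit period gives t = π√(a_t³/μ) = 53150 s.
Converting: 53150 s ÷ 3600 s/hour = 14.76 hours.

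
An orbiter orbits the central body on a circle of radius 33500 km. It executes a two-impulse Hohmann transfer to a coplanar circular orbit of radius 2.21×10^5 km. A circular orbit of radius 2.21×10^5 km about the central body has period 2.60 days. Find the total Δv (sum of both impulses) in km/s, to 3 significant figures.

Δv = 8.06 km/s

From Kepler's third law T² = 4π²r³/μ at r = 2.21×10^5 km, T = 2.60 days = 2.60 × 86400 s = 2.2464×10^5 s: μ = 4π²r³/T² = 8.44428×10^6 km³/s².
Transfer-ellipse semi-major axis a_t = (r₁ + r₂)/2 = (33500 + 2.210×10^5)/2 = 1.2725×10^5 km.
Circular speed at r₁: v₁ = √(μ/r₁) = √(8.44428×10^6/33500) = 15.877 km/s.
On the transfer ellipse at r₁, vis-viva gives v_p = √[μ(2/r₁ − 1/a_t)] = 20.923 km/s.
First burn Δv₁ = |v_p − v₁| = 5.046 km/s.
At r₂, v₂ = √(μ/r₂) = 6.1814 km/s.
Transfer-orbit speed at r₂: v_a = √[μ(2/r₂ − 1/a_t)] = 3.1716 km/s.
Second burn Δv₂ = |v₂ − v_a| = 3.010 km/s.
Total Δv = Δv₁ + Δv₂ = 8.056 km/s.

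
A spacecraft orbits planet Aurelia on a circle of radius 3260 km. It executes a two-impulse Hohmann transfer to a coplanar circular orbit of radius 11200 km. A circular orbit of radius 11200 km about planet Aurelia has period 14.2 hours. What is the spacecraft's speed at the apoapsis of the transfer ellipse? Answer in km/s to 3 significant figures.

v = 0.924 km/s

From Kepler's third law T² = 4π²r³/μ at r = 11200 km, T = 14.2 hours = 14.2 × 3600 s = 51120 s: μ = 4π²r³/T² = 21224.2 km³/s².
Semi-major axis of the transfer orbit: a_t = (3260 + 11200)/2 = 7230 km.
The apoapsis of the transfer ellipse is at r = 11200 km.
Vis-viva: v = √[μ(2/r − 1/a_t)] = √[21224.2 × (2/11200 − 1/7230)] = 0.9244 km/s.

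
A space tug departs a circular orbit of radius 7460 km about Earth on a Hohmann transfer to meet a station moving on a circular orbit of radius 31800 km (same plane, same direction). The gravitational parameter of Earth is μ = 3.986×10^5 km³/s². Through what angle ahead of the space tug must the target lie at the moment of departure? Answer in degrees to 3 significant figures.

The Hohmann ellipse has a_t = (r₁ + r₂)/2 = 19630 km.
The half-period of the transfer ellipse is t = π√(a_t³/μ) = 13690 s.
The target's mean motion on its circular orbit is ω₂ = √(μ/r₂³) = 1.113×10^-4 rad/s.
Angle swept by the target during transfer: ω₂·t = 1.5237 rad = 87.30°.
The space tug traverses 180° on the transfer ellipse, so the target must lead by 180° − 87.30° = 92.7°.

φ = 92.7°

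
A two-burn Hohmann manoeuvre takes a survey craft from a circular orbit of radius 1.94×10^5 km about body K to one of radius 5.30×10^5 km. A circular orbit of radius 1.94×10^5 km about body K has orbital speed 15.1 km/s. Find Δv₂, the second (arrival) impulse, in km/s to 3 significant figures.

From the circular-orbit relation v² = μ/r at r = 1.94×10^5 km: μ = v²r = (15.1)² × 1.94×10^5 = 4.42339×10^7 km³/s².
The Hohmann ellipse has a_t = (r₁ + r₂)/2 = 3.620×10^5 km.
On the circular orbit at r = 5.300×10^5 km, v_c = √(μ/r) = 9.136 km/s.
Transfer-orbit speed at the same r (vis-viva, a = a_t): v_t = √[μ(2/r − 1/a_t)] = 6.688 km/s.
Δv₂ = |v_t − v_c| = |6.688 − 9.136| = 2.448 km/s.

Δv₂ = 2.45 km/s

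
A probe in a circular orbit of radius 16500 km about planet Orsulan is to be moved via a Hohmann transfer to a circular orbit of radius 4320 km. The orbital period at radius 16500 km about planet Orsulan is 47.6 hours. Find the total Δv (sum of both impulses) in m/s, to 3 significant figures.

Δv = 521 m/s

From Kepler's third law T² = 4π²r³/μ at r = 16500 km, T = 47.6 hours = 47.6 × 3600 s = 1.7136×10^5 s: μ = 4π²r³/T² = 6039.38 km³/s².
The Hohmann ellipse has a_t = (r₁ + r₂)/2 = 10410 km.
At r₁ the circular-orbit speed is v₁ = √(μ/r₁) = 0.6050 km/s.
Transfer-orbit speed at r₁ (vis-viva): v_a = √[μ(2/r₁ − 1/a_t)] = 0.3897 km/s.
First burn Δv₁ = |v_a − v₁| = 0.2153 km/s.
At r₂, v₂ = √(μ/r₂) = 1.1824 km/s.
Transfer-orbit speed at r₂: v_p = √[μ(2/r₂ − 1/a_t)] = 1.4886 km/s.
Second burn Δv₂ = |v₂ − v_p| = 0.3062 km/s.
Δv = Δv₁ + Δv₂ = 0.2153 + 0.3062 = 0.5215 km/s.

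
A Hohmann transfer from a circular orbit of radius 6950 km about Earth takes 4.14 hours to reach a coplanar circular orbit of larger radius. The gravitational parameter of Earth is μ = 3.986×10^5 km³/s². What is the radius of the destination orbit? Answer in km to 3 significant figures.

Transfer time t = 4.14 hours = 14904 s, and t = π√(a_t³/μ).
So a_t = (μ t²/π²)^(1/3) = (3.986×10^5 × (14904)² / π²)^(1/3) = 20779 km.
Since a_t = (r₁ + r₂)/2, r₂ = 2a_t − r₁ = 2×20779 − 6950 = 34608 km.

r₂ = 34600 km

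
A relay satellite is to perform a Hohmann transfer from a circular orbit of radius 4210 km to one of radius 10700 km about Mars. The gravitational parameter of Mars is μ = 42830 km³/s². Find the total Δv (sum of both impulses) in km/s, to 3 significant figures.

The Hohmann ellipse has a_t = (r₁ + r₂)/2 = 7455 km.
Circular speed at r₁: v₁ = √(μ/r₁) = √(42830/4210) = 3.1896 km/s.
Transfer-orbit speed at r₁ (vis-viva equation): v_p = √[μ(2/r₁ − 1/a_t)] = 3.8212 km/s.
First burn Δv₁ = |v_p − v₁| = 0.6316 km/s.
At r₂, v₂ = √(μ/r₂) = 2.0007 km/s.
Transfer-orbit speed at r₂: v_a = √[μ(2/r₂ − 1/a_t)] = 1.5035 km/s.
Second burn Δv₂ = |v₂ − v_a| = 0.4972 km/s.
Δv = Δv₁ + Δv₂ = 0.6316 + 0.4972 = 1.129 km/s.

Δv = 1.13 km/s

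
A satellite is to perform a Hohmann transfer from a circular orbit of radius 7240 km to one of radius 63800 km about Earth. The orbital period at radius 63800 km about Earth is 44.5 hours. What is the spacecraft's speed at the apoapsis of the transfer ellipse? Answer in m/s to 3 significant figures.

From Kepler's third law T² = 4π²r³/μ at r = 63800 km, T = 44.5 hours = 44.5 × 3600 s = 1.602×10^5 s: μ = 4π²r³/T² = 3.99482×10^5 km³/s².
The Hohmann ellipse has a_t = (r₁ + r₂)/2 = 35520 km.
At apoapsis, r = 63800 km.
Applying v² = μ(2/r − 1/a_t): v = 1.130 km/s.

v = 1130 m/s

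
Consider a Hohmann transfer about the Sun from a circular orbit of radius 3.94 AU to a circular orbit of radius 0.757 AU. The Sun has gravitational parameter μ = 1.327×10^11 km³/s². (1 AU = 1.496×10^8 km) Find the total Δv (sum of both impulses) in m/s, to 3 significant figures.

Δv = 16600 m/s

In km: r₁ = 3.94 × 1.496×10^8 = 5.89424×10^8 km; r₂ = 0.757 × 1.496×10^8 = 1.132472×10^8 km.
The Hohmann ellipse has a_t = (r₁ + r₂)/2 = 3.513356×10^8 km.
Circular speed at r₁: v₁ = √(μ/r₁) = √(1.327×10^11/5.89424×10^8) = 15.0045 km/s.
Transfer-orbit speed at r₁ (vis-viva): v_a = √[μ(2/r₁ − 1/a_t)] = 8.51872 km/s.
First burn Δv₁ = |v_a − v₁| = 6.4858 km/s.
At r₂, v₂ = √(μ/r₂) = 34.231 km/s.
Transfer-orbit speed at r₂: v_p = √[μ(2/r₂ − 1/a_t)] = 44.338 km/s.
Second burn Δv₂ = |v₂ − v_p| = 10.107 km/s.
Total Δv = Δv₁ + Δv₂ = 16.59 km/s.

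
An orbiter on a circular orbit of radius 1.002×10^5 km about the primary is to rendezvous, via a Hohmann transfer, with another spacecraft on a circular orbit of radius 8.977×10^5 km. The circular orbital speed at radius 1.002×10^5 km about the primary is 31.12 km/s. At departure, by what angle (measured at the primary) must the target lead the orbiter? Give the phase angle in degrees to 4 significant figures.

From the circular-orbit relation v² = μ/r at r = 1.002×10^5 km: μ = v²r = (31.12)² × 1.002×10^5 = 9.70391×10^7 km³/s².
Transfer-ellipse semi-major axis a_t = (r₁ + r₂)/2 = (1.002×10^5 + 8.977×10^5)/2 = 4.9895×10^5 km.
Transfer time t = π√(a_t³/μ) = 1.1240×10^5 s.
The target's mean motion on its circular orbit is ω₂ = √(μ/r₂³) = 1.1582×10^-5 rad/s.
Angle swept by the target during transfer: ω₂·t = 1.3018 rad = 74.59°.
The orbiter traverses 180° on the transfer ellipse, so the target must lead by 180° − 74.59° = 105.4°.

φ = 105.4°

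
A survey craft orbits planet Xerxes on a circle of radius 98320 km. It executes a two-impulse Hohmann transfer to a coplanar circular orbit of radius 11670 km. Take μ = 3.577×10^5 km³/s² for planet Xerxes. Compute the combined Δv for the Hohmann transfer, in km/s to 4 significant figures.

Δv = 2.895 km/s

Transfer-ellipse semi-major axis a_t = (r₁ + r₂)/2 = (98320 + 11670)/2 = 54995 km.
Circular speed at r₁: v₁ = √(μ/r₁) = √(3.577×10^5/98320) = 1.9074 km/s.
Transfer-orbit speed at r₁ (v² = μ(2/r − 1/a)): v_a = √[μ(2/r₁ − 1/a_t)] = 0.87864 km/s.
First burn Δv₁ = |v_a − v₁| = 1.029 km/s.
Circular speed at r₂: v₂ = √(μ/r₂) = 5.5364 km/s.
Transfer-orbit speed at r₂: v_p = √[μ(2/r₂ − 1/a_t)] = 7.4026 km/s.
Second burn Δv₂ = |v₂ − v_p| = 1.866 km/s.
Δv = Δv₁ + Δv₂ = 1.029 + 1.866 = 2.895 km/s.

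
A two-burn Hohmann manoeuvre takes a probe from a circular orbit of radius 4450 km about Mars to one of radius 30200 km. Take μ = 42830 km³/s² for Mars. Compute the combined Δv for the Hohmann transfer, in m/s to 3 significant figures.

Semi-major axis of the transfer orbit: a_t = (4450 + 30200)/2 = 17325 km.
Circular speed at r₁: v₁ = √(μ/r₁) = √(42830/4450) = 3.1024 km/s.
On the transfer ellipse at r₁, v² = μ(2/r − 1/a) gives v_p = √[μ(2/r₁ − 1/a_t)] = 4.0960 km/s.
First burn Δv₁ = |v_p − v₁| = 0.9936 km/s.
Circular speed at r₂: v₂ = √(μ/r₂) = 1.19089 km/s.
Transfer-orbit speed at r₂: v_a = √[μ(2/r₂ − 1/a_t)] = 0.603551 km/s.
Second burn Δv₂ = |v₂ − v_a| = 0.5873 km/s.
Total Δv = Δv₁ + Δv₂ = 1.581 km/s.

Δv = 1580 m/s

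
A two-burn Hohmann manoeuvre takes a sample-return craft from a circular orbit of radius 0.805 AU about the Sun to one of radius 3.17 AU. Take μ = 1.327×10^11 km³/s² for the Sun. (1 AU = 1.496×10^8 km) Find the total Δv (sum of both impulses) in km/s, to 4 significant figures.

In km: r₁ = 0.805 × 1.496×10^8 = 1.20428×10^8 km; r₂ = 3.17 × 1.496×10^8 = 4.74232×10^8 km.
Transfer-ellipse semi-major axis a_t = (r₁ + r₂)/2 = (1.20428×10^8 + 4.74232×10^8)/2 = 2.9733×10^8 km.
At r₁ the circular-orbit speed is v₁ = √(μ/r₁) = 33.195 km/s.
Transfer-orbit speed at r₁ (vis-viva): v_p = √[μ(2/r₁ − 1/a_t)] = 41.923 km/s.
First burn Δv₁ = |v_p − v₁| = 8.728 km/s.
Circular speed at r₂: v₂ = √(μ/r₂) = 16.728 km/s.
Transfer-orbit speed at r₂: v_a = √[μ(2/r₂ − 1/a_t)] = 10.646 km/s.
Second burn Δv₂ = |v₂ − v_a| = 6.082 km/s.
Δv = Δv₁ + Δv₂ = 8.728 + 6.082 = 14.81 km/s.

Δv = 14.81 km/s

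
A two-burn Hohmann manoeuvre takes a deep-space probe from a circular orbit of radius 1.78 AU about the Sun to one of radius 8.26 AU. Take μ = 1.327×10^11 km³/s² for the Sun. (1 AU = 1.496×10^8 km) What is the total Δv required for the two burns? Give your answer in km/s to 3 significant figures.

Δv = 10.5 km/s

In km: r₁ = 1.78 × 1.496×10^8 = 2.66288×10^8 km; r₂ = 8.26 × 1.496×10^8 = 1.235696×10^9 km.
The Hohmann ellipse has a_t = (r₁ + r₂)/2 = 7.50992×10^8 km.
At r₁ the circular-orbit speed is v₁ = √(μ/r₁) = 22.323 km/s.
On the transfer ellipse at r₁, v² = μ(2/r − 1/a) gives v_p = √[μ(2/r₁ − 1/a_t)] = 28.635 km/s.
First burn Δv₁ = |v_p − v₁| = 6.312 km/s.
At r₂, v₂ = √(μ/r₂) = 10.363 km/s.
Transfer-orbit speed at r₂: v_a = √[μ(2/r₂ − 1/a_t)] = 6.1707 km/s.
Second burn Δv₂ = |v₂ − v_a| = 4.192 km/s.
Δv = Δv₁ + Δv₂ = 6.312 + 4.192 = 10.50 km/s.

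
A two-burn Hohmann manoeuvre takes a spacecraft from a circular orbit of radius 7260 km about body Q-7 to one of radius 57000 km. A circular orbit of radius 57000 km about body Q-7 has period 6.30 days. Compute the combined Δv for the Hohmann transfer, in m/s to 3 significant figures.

From Kepler's third law T² = 4π²r³/μ at r = 57000 km, T = 6.30 days = 6.30 × 86400 s = 5.4432×10^5 s: μ = 4π²r³/T² = 24676.1 km³/s².
The Hohmann ellipse has a_t = (r₁ + r₂)/2 = 32130 km.
At r₁ the circular-orbit speed is v₁ = √(μ/r₁) = 1.844 km/s.
Transfer-orbit speed at r₁ (v² = μ(2/r − 1/a)): v_p = √[μ(2/r₁ − 1/a_t)] = 2.456 km/s.
First burn Δv₁ = |v_p − v₁| = 0.6120 km/s.
Circular speed at r₂: v₂ = √(μ/r₂) = 0.6580 km/s.
Transfer-orbit speed at r₂: v_a = √[μ(2/r₂ − 1/a_t)] = 0.3128 km/s.
Second burn Δv₂ = |v₂ − v_a| = 0.3452 km/s.
Δv = Δv₁ + Δv₂ = 0.6120 + 0.3452 = 0.9572 km/s.

Δv = 957 m/s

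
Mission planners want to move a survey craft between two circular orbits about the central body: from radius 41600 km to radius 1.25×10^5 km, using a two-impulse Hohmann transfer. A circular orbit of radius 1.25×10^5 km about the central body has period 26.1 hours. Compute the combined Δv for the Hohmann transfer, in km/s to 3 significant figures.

From Kepler's third law T² = 4π²r³/μ at r = 1.25×10^5 km, T = 26.1 hours = 26.1 × 3600 s = 93960 s: μ = 4π²r³/T² = 8.73381×10^6 km³/s².
The Hohmann ellipse has a_t = (r₁ + r₂)/2 = 83300 km.
At r₁ the circular-orbit speed is v₁ = √(μ/r₁) = 14.49 km/s.
Transfer-orbit speed at r₁ (vis-viva): v_p = √[μ(2/r₁ − 1/a_t)] = 17.75 km/s.
First burn Δv₁ = |v_p − v₁| = 3.260 km/s.
At r₂, v₂ = √(μ/r₂) = 8.359 km/s.
Transfer-orbit speed at r₂: v_a = √[μ(2/r₂ − 1/a_t)] = 5.907 km/s.
Second burn Δv₂ = |v₂ − v_a| = 2.452 km/s.
Total Δv = Δv₁ + Δv₂ = 5.712 km/s.

Δv = 5.71 km/s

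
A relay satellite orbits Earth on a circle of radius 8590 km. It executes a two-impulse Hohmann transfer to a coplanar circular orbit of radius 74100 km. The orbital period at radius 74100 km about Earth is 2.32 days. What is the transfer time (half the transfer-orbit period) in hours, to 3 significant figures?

t = 11.6 hours

From Kepler's third law T² = 4π²r³/μ at r = 74100 km, T = 2.32 days = 2.32 × 86400 s = 2.00448×10^5 s: μ = 4π²r³/T² = 3.99771×10^5 km³/s².
Transfer-ellipse semi-major axis a_t = (r₁ + r₂)/2 = (8590 + 74100)/2 = 41345 km.
Half the transfer-orbit period gives t = π√(a_t³/μ) = 41770 s.
Converting: 41770 s ÷ 3600 s/hour = 11.6 hours.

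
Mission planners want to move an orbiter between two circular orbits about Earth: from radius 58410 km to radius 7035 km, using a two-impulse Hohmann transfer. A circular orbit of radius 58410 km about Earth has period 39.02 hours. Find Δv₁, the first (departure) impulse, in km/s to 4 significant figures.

Δv₁ = 1.401 km/s

From Kepler's third law T² = 4π²r³/μ at r = 58410 km, T = 39.02 hours = 39.02 × 3600 s = 1.40472×10^5 s: μ = 4π²r³/T² = 3.98696×10^5 km³/s².
The Hohmann ellipse has a_t = (r₁ + r₂)/2 = 32722.5 km.
Circular speed at r = 58410 km: v_c = √(μ/r) = 2.6126 km/s.
Vis-viva on the transfer ellipse at r = 58410 km gives v_t = √[μ(2/r − 1/a_t)] = 1.2114 km/s.
Δv₁ = |v_t − v_c| = |1.2114 − 2.6126| = 1.401 km/s.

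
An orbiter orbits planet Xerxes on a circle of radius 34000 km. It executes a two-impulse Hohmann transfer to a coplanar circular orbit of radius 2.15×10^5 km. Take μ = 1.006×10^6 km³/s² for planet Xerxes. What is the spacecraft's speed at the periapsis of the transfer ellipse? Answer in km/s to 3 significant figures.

v = 7.15 km/s

Semi-major axis of the transfer orbit: a_t = (34000 + 2.150×10^5)/2 = 1.245×10^5 km.
The periapsis of the transfer ellipse is at r = 34000 km.
Applying v² = μ(2/r − 1/a_t): v = 7.148 km/s.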